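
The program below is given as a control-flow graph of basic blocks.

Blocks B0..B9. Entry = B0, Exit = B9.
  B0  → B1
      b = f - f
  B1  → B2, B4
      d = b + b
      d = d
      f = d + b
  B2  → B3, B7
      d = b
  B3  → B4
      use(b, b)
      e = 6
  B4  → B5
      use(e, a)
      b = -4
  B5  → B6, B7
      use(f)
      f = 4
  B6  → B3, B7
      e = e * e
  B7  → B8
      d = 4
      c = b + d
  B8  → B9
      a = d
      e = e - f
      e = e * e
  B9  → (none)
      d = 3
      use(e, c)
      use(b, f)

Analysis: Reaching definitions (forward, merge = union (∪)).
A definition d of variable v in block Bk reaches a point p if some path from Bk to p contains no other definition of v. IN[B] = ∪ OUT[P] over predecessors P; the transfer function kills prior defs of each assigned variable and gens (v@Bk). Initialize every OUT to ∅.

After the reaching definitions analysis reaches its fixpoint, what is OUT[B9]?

Fixpoint table:
  B0:   IN={}   OUT={b@B0}
  B1:   IN={b@B0}   OUT={b@B0, d@B1, f@B1}
  B2:   IN={b@B0, d@B1, f@B1}   OUT={b@B0, d@B2, f@B1}
  B3:   IN={b@B0, b@B4, d@B1, d@B2, e@B6, f@B1, f@B5}   OUT={b@B0, b@B4, d@B1, d@B2, e@B3, f@B1, f@B5}
  B4:   IN={b@B0, b@B4, d@B1, d@B2, e@B3, f@B1, f@B5}   OUT={b@B4, d@B1, d@B2, e@B3, f@B1, f@B5}
  B5:   IN={b@B4, d@B1, d@B2, e@B3, f@B1, f@B5}   OUT={b@B4, d@B1, d@B2, e@B3, f@B5}
  B6:   IN={b@B4, d@B1, d@B2, e@B3, f@B5}   OUT={b@B4, d@B1, d@B2, e@B6, f@B5}
  B7:   IN={b@B0, b@B4, d@B1, d@B2, e@B3, e@B6, f@B1, f@B5}   OUT={b@B0, b@B4, c@B7, d@B7, e@B3, e@B6, f@B1, f@B5}
  B8:   IN={b@B0, b@B4, c@B7, d@B7, e@B3, e@B6, f@B1, f@B5}   OUT={a@B8, b@B0, b@B4, c@B7, d@B7, e@B8, f@B1, f@B5}
  B9:   IN={a@B8, b@B0, b@B4, c@B7, d@B7, e@B8, f@B1, f@B5}   OUT={a@B8, b@B0, b@B4, c@B7, d@B9, e@B8, f@B1, f@B5}

Merge at B9: IN[B9] = OUT[B8] = {a@B8, b@B0, b@B4, c@B7, d@B7, e@B8, f@B1, f@B5}
Applying B9's transfer function to that IN value gives OUT[B9] (row B9 above).

Answer: {a@B8, b@B0, b@B4, c@B7, d@B9, e@B8, f@B1, f@B5}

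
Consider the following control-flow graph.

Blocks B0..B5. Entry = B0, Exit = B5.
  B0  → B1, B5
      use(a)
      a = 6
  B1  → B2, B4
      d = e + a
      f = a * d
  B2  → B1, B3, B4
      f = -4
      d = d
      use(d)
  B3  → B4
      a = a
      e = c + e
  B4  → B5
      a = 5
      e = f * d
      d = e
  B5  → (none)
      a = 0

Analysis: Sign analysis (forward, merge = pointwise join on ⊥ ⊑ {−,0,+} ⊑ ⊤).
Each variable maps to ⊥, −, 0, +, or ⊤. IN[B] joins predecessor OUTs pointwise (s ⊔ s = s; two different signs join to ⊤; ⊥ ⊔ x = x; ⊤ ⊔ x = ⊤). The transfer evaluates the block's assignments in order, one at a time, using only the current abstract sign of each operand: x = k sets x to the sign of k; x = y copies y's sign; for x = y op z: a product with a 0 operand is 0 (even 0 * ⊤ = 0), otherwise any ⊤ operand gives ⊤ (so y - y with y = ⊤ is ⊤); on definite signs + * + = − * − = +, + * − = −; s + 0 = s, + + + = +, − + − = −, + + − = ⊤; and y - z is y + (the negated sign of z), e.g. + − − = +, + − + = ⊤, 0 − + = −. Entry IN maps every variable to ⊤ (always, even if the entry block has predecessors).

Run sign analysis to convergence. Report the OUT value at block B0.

Answer: {a: +, b: ⊤, c: ⊤, d: ⊤, e: ⊤, f: ⊤}

Working:
Converged values:
  B0:  IN=(all ⊤)  OUT={a:+; rest ⊤}
  B1:  IN={a:+; rest ⊤}  OUT={a:+; rest ⊤}
  B2:  IN={a:+; rest ⊤}  OUT={a:+, f:-; rest ⊤}
  B3:  IN={a:+, f:-; rest ⊤}  OUT={a:+, f:-; rest ⊤}
  B4:  IN={a:+; rest ⊤}  OUT={a:+; rest ⊤}
  B5:  IN={a:+; rest ⊤}  OUT={a:0; rest ⊤}

B0 is the boundary node: IN[B0] = {a: ⊤, b: ⊤, c: ⊤, d: ⊤, e: ⊤, f: ⊤}
Applying B0's transfer function to that IN value gives OUT[B0] (row B0 above).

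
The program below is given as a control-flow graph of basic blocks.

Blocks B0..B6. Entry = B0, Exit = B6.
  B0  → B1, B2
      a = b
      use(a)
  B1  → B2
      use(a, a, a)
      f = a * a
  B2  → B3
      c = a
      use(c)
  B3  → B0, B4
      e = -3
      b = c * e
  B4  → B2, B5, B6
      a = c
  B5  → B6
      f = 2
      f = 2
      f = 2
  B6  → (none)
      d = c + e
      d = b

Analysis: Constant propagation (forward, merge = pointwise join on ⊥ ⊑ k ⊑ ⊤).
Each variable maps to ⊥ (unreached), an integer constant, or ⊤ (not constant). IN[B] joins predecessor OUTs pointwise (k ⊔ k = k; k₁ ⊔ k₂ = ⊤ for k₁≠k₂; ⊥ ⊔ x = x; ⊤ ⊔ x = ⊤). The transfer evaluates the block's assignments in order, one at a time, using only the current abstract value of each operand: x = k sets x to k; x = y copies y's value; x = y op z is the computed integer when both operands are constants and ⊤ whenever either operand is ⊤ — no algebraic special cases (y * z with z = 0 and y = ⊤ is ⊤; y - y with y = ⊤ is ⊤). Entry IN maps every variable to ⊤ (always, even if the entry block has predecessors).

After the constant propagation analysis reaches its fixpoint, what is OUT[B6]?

Answer: {a: ⊤, b: ⊤, c: ⊤, d: ⊤, e: -3, f: ⊤}

Working:
Per-block solution:
  B0:  IN=(all ⊤)  OUT=(all ⊤)
  B1:  IN=(all ⊤)  OUT=(all ⊤)
  B2:  IN=(all ⊤)  OUT=(all ⊤)
  B3:  IN=(all ⊤)  OUT={e:-3; rest ⊤}
  B4:  IN={e:-3; rest ⊤}  OUT={e:-3; rest ⊤}
  B5:  IN={e:-3; rest ⊤}  OUT={e:-3, f:2; rest ⊤}
  B6:  IN={e:-3; rest ⊤}  OUT={e:-3; rest ⊤}

Merge at B6: IN[B6] = OUT[B4] ⊔ OUT[B5] = {a: ⊤, b: ⊤, c: ⊤, d: ⊤, e: -3, f: ⊤}
Applying B6's transfer function to that IN value gives OUT[B6] (row B6 above).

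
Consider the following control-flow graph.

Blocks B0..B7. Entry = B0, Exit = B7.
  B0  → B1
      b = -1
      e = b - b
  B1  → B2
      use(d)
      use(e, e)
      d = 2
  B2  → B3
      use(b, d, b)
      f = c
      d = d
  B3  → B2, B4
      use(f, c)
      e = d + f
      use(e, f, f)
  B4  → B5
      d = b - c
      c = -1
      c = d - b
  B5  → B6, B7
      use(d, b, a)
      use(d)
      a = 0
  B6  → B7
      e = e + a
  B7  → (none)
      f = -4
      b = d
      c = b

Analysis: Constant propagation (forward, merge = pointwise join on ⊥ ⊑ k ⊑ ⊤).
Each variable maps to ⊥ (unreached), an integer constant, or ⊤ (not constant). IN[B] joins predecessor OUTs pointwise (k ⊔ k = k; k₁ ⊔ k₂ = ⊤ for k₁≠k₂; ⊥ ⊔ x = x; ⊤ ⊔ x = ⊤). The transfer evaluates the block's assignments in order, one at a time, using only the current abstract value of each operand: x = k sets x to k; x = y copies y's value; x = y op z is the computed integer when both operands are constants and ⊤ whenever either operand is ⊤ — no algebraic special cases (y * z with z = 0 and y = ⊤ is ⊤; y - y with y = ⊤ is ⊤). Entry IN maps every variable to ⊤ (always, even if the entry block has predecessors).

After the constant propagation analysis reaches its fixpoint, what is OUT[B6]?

Converged values:
  B0:  IN=(all ⊤)  OUT={b:-1, e:0; rest ⊤}
  B1:  IN={b:-1, e:0; rest ⊤}  OUT={b:-1, d:2, e:0; rest ⊤}
  B2:  IN={b:-1, d:2; rest ⊤}  OUT={b:-1, d:2; rest ⊤}
  B3:  IN={b:-1, d:2; rest ⊤}  OUT={b:-1, d:2; rest ⊤}
  B4:  IN={b:-1, d:2; rest ⊤}  OUT={b:-1; rest ⊤}
  B5:  IN={b:-1; rest ⊤}  OUT={a:0, b:-1; rest ⊤}
  B6:  IN={a:0, b:-1; rest ⊤}  OUT={a:0, b:-1; rest ⊤}
  B7:  IN={a:0, b:-1; rest ⊤}  OUT={a:0, f:-4; rest ⊤}

Merge at B6: IN[B6] = OUT[B5] = {a: 0, b: -1, c: ⊤, d: ⊤, e: ⊤, f: ⊤}
Applying B6's transfer function to that IN value gives OUT[B6] (row B6 above).

Answer: {a: 0, b: -1, c: ⊤, d: ⊤, e: ⊤, f: ⊤}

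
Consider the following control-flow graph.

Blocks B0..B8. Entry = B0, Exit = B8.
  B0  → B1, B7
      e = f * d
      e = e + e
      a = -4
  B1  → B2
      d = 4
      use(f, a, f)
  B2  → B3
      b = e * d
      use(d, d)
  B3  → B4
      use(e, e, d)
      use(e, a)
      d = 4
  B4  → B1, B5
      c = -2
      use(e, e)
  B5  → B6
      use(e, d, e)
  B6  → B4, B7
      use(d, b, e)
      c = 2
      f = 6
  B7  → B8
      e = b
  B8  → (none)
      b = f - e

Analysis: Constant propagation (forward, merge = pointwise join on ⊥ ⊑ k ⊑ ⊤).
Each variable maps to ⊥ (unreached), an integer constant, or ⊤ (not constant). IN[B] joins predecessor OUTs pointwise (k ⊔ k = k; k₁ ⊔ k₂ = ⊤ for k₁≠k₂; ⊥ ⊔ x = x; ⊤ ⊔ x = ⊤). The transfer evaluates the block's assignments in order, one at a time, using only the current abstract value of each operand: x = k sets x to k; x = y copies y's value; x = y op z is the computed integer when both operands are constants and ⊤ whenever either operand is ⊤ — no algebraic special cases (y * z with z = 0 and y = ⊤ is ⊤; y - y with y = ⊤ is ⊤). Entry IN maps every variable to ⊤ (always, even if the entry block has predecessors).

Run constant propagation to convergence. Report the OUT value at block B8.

Answer: {a: -4, b: ⊤, c: ⊤, d: ⊤, e: ⊤, f: ⊤}

Trace:
Per-block solution:
  B0:  IN=(all ⊤)  OUT={a:-4; rest ⊤}
  B1:  IN={a:-4; rest ⊤}  OUT={a:-4, d:4; rest ⊤}
  B2:  IN={a:-4, d:4; rest ⊤}  OUT={a:-4, d:4; rest ⊤}
  B3:  IN={a:-4, d:4; rest ⊤}  OUT={a:-4, d:4; rest ⊤}
  B4:  IN={a:-4, d:4; rest ⊤}  OUT={a:-4, c:-2, d:4; rest ⊤}
  B5:  IN={a:-4, c:-2, d:4; rest ⊤}  OUT={a:-4, c:-2, d:4; rest ⊤}
  B6:  IN={a:-4, c:-2, d:4; rest ⊤}  OUT={a:-4, c:2, d:4, f:6; rest ⊤}
  B7:  IN={a:-4; rest ⊤}  OUT={a:-4; rest ⊤}
  B8:  IN={a:-4; rest ⊤}  OUT={a:-4; rest ⊤}

Merge at B8: IN[B8] = OUT[B7] = {a: -4, b: ⊤, c: ⊤, d: ⊤, e: ⊤, f: ⊤}
Applying B8's transfer function to that IN value gives OUT[B8] (row B8 above).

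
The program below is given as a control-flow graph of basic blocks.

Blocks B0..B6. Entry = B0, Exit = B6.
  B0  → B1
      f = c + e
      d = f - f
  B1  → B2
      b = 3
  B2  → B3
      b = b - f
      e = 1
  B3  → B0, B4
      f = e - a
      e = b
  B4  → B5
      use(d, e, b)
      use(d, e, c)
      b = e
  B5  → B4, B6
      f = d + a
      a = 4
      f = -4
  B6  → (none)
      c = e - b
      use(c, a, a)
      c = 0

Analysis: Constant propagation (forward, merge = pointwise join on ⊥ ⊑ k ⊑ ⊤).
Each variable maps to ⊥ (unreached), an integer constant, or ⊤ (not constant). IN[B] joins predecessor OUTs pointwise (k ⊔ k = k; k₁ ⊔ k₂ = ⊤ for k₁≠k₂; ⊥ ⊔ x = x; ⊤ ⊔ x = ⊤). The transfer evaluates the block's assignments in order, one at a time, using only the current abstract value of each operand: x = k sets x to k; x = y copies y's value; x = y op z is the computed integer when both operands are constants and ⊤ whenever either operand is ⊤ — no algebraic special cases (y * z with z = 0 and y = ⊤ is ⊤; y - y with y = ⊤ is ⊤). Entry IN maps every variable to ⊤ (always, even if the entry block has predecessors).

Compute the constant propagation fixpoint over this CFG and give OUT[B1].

Answer: {a: ⊤, b: 3, c: ⊤, d: ⊤, e: ⊤, f: ⊤}

Working:
Converged values:
  B0:   IN=(all ⊤)   OUT=(all ⊤)
  B1:   IN=(all ⊤)   OUT={b:3; rest ⊤}
  B2:   IN={b:3; rest ⊤}   OUT={e:1; rest ⊤}
  B3:   IN={e:1; rest ⊤}   OUT=(all ⊤)
  B4:   IN=(all ⊤)   OUT=(all ⊤)
  B5:   IN=(all ⊤)   OUT={a:4, f:-4; rest ⊤}
  B6:   IN={a:4, f:-4; rest ⊤}   OUT={a:4, c:0, f:-4; rest ⊤}

Merge at B1: IN[B1] = OUT[B0] = {a: ⊤, b: ⊤, c: ⊤, d: ⊤, e: ⊤, f: ⊤}
Applying B1's transfer function to that IN value gives OUT[B1] (row B1 above).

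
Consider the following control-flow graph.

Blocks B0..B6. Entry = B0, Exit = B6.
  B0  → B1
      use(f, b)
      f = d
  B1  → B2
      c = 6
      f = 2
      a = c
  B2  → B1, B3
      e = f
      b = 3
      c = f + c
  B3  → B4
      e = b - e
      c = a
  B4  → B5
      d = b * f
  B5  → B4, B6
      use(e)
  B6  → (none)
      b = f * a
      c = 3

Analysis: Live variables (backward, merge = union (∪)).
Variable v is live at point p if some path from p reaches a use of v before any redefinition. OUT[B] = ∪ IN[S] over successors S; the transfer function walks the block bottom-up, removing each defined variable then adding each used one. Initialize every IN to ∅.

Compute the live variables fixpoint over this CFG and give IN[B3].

Answer: {a, b, e, f}

Working:
Converged values:
  B0: | IN={b, d, f} | OUT={}
  B1: | IN={} | OUT={a, c, f}
  B2: | IN={a, c, f} | OUT={a, b, e, f}
  B3: | IN={a, b, e, f} | OUT={a, b, e, f}
  B4: | IN={a, b, e, f} | OUT={a, b, e, f}
  B5: | IN={a, b, e, f} | OUT={a, b, e, f}
  B6: | IN={a, f} | OUT={}

Merge at B3: OUT[B3] = IN[B4] = {a, b, e, f}
Applying B3's transfer function to that OUT value gives IN[B3] (row B3 above).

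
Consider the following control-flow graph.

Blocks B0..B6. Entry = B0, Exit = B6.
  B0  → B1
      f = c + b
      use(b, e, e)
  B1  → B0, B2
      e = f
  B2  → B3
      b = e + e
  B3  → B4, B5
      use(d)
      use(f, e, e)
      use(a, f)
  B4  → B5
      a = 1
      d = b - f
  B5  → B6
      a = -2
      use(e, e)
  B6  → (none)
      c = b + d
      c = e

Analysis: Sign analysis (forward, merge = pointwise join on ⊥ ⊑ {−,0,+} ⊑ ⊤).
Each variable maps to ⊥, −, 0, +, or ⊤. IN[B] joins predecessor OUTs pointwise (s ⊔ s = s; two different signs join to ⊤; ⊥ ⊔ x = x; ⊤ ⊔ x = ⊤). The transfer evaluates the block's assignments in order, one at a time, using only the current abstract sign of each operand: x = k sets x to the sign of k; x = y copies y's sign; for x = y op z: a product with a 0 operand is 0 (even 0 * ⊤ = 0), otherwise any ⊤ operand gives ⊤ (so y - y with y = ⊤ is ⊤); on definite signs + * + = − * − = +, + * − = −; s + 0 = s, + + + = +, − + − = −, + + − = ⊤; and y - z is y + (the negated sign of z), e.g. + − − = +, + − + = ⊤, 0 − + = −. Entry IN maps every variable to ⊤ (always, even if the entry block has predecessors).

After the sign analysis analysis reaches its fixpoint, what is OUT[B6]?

Answer: {a: -, b: ⊤, c: ⊤, d: ⊤, e: ⊤, f: ⊤}

Working:
Per-block solution:
  B0:  IN=(all ⊤)  OUT=(all ⊤)
  B1:  IN=(all ⊤)  OUT=(all ⊤)
  B2:  IN=(all ⊤)  OUT=(all ⊤)
  B3:  IN=(all ⊤)  OUT=(all ⊤)
  B4:  IN=(all ⊤)  OUT={a:+; rest ⊤}
  B5:  IN=(all ⊤)  OUT={a:-; rest ⊤}
  B6:  IN={a:-; rest ⊤}  OUT={a:-; rest ⊤}

Merge at B6: IN[B6] = OUT[B5] = {a: -, b: ⊤, c: ⊤, d: ⊤, e: ⊤, f: ⊤}
Applying B6's transfer function to that IN value gives OUT[B6] (row B6 above).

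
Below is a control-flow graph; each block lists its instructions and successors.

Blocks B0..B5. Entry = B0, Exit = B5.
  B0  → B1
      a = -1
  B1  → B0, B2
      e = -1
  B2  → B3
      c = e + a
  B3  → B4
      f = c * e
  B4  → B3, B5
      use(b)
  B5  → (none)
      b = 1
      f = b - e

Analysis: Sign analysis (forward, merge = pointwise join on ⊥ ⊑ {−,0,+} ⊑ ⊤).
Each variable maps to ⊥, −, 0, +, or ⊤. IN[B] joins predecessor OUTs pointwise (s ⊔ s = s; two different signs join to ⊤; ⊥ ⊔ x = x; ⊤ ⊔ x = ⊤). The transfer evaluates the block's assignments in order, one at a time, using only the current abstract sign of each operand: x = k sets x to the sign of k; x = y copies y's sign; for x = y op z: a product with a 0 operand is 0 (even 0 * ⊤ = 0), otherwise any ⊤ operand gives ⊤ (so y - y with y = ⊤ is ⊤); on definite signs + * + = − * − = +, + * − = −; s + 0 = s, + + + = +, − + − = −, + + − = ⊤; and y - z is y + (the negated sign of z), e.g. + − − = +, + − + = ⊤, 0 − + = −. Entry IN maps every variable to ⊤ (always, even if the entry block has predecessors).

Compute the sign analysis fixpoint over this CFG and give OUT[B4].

Per-block solution:
  B0:   IN=(all ⊤)   OUT={a:-; rest ⊤}
  B1:   IN={a:-; rest ⊤}   OUT={a:-, e:-; rest ⊤}
  B2:   IN={a:-, e:-; rest ⊤}   OUT={a:-, c:-, e:-; rest ⊤}
  B3:   IN={a:-, c:-, e:-; rest ⊤}   OUT={a:-, c:-, e:-, f:+; rest ⊤}
  B4:   IN={a:-, c:-, e:-, f:+; rest ⊤}   OUT={a:-, c:-, e:-, f:+; rest ⊤}
  B5:   IN={a:-, c:-, e:-, f:+; rest ⊤}   OUT={a:-, b:+, c:-, e:-, f:+; rest ⊤}

Merge at B4: IN[B4] = OUT[B3] = {a: -, b: ⊤, c: -, d: ⊤, e: -, f: +}
Applying B4's transfer function to that IN value gives OUT[B4] (row B4 above).

Answer: {a: -, b: ⊤, c: -, d: ⊤, e: -, f: +}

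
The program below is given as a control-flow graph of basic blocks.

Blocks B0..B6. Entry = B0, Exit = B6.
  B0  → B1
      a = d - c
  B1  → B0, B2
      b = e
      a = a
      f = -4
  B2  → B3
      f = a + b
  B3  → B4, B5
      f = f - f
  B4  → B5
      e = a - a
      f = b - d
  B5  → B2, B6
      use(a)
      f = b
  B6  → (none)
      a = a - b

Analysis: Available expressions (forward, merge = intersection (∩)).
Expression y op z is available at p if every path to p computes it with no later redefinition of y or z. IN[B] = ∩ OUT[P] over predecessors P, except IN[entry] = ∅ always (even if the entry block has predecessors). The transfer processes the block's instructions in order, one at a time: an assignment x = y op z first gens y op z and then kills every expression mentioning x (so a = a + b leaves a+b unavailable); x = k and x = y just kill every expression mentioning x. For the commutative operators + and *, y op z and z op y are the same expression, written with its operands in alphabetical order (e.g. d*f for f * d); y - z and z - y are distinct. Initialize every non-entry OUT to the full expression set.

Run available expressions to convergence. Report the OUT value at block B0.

Answer: {d-c}

Trace:
Per-block solution:
  B0:  IN={}  OUT={d-c}
  B1:  IN={d-c}  OUT={d-c}
  B2:  IN={d-c}  OUT={a+b, d-c}
  B3:  IN={a+b, d-c}  OUT={a+b, d-c}
  B4:  IN={a+b, d-c}  OUT={a+b, a-a, b-d, d-c}
  B5:  IN={a+b, d-c}  OUT={a+b, d-c}
  B6:  IN={a+b, d-c}  OUT={d-c}

Merge at B0 (entry node, so the boundary value {} is joined with the incoming edge(s)): IN[B0] = {} ∩ OUT[B1] = {}
Applying B0's transfer function to that IN value gives OUT[B0] (row B0 above).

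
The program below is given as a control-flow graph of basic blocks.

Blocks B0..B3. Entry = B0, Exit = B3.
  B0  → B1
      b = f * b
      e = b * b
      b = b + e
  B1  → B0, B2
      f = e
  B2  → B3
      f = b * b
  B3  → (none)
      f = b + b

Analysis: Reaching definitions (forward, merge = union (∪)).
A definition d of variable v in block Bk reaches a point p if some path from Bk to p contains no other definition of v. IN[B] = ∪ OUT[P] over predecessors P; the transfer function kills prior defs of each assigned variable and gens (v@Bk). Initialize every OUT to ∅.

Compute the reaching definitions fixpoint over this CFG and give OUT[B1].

Answer: {b@B0, e@B0, f@B1}

Trace:
Converged values:
  B0:  IN={b@B0, e@B0, f@B1}  OUT={b@B0, e@B0, f@B1}
  B1:  IN={b@B0, e@B0, f@B1}  OUT={b@B0, e@B0, f@B1}
  B2:  IN={b@B0, e@B0, f@B1}  OUT={b@B0, e@B0, f@B2}
  B3:  IN={b@B0, e@B0, f@B2}  OUT={b@B0, e@B0, f@B3}

Merge at B1: IN[B1] = OUT[B0] = {b@B0, e@B0, f@B1}
Applying B1's transfer function to that IN value gives OUT[B1] (row B1 above).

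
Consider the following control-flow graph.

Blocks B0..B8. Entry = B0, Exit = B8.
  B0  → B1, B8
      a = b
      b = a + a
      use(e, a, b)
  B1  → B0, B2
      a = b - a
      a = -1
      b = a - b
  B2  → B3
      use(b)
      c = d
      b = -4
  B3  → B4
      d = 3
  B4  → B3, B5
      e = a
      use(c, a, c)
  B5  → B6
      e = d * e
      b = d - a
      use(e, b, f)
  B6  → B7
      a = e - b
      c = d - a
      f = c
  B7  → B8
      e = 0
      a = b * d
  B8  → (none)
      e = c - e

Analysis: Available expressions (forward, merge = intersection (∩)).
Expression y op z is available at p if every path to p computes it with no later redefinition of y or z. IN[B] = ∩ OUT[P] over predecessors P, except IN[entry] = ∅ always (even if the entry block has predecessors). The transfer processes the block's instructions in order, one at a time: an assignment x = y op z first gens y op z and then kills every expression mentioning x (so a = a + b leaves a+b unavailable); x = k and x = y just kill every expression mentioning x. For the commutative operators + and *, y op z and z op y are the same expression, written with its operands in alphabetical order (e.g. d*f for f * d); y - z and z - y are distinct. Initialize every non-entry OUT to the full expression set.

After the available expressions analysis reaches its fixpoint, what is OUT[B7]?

Converged values:
  B0:   IN={}   OUT={a+a}
  B1:   IN={a+a}   OUT={}
  B2:   IN={}   OUT={}
  B3:   IN={}   OUT={}
  B4:   IN={}   OUT={}
  B5:   IN={}   OUT={d-a}
  B6:   IN={d-a}   OUT={d-a, e-b}
  B7:   IN={d-a, e-b}   OUT={b*d}
  B8:   IN={}   OUT={}

Merge at B7: IN[B7] = OUT[B6] = {d-a, e-b}
Applying B7's transfer function to that IN value gives OUT[B7] (row B7 above).

Answer: {b*d}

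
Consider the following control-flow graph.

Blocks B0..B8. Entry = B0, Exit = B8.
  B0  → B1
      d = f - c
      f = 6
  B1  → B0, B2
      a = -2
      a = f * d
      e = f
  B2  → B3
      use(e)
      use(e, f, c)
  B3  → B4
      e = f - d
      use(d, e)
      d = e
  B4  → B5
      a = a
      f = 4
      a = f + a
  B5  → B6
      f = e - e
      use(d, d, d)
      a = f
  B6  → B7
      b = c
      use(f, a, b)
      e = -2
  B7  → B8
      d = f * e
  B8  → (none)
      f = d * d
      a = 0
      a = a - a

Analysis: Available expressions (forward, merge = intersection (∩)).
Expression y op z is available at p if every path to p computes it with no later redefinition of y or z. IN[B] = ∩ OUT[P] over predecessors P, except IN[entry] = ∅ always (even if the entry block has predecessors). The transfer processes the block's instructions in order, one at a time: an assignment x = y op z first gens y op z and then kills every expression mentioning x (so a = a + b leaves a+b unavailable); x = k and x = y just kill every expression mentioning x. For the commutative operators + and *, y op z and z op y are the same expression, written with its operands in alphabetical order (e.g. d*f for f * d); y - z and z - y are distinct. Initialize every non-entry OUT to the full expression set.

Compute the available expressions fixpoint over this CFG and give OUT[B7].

Answer: {e*f}

Working:
Fixpoint table:
  B0:   IN={}   OUT={}
  B1:   IN={}   OUT={d*f}
  B2:   IN={d*f}   OUT={d*f}
  B3:   IN={d*f}   OUT={}
  B4:   IN={}   OUT={}
  B5:   IN={}   OUT={e-e}
  B6:   IN={e-e}   OUT={}
  B7:   IN={}   OUT={e*f}
  B8:   IN={e*f}   OUT={d*d}

Merge at B7: IN[B7] = OUT[B6] = {}
Applying B7's transfer function to that IN value gives OUT[B7] (row B7 above).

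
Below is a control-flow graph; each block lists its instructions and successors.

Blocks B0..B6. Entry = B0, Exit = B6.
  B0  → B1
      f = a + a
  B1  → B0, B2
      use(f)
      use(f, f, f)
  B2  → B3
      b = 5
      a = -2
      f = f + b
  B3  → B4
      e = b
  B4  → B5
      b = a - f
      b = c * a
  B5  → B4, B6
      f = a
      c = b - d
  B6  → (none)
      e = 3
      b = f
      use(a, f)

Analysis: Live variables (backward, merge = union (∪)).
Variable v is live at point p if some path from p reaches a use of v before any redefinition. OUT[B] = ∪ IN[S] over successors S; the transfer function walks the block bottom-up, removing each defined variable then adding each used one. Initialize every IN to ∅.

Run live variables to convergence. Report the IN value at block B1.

Answer: {a, c, d, f}

Trace:
Fixpoint table:
  B0:   IN={a, c, d}   OUT={a, c, d, f}
  B1:   IN={a, c, d, f}   OUT={a, c, d, f}
  B2:   IN={c, d, f}   OUT={a, b, c, d, f}
  B3:   IN={a, b, c, d, f}   OUT={a, c, d, f}
  B4:   IN={a, c, d, f}   OUT={a, b, d}
  B5:   IN={a, b, d}   OUT={a, c, d, f}
  B6:   IN={a, f}   OUT={}

Merge at B1: OUT[B1] = IN[B0] ⊔ IN[B2] = {a, c, d, f}
Applying B1's transfer function to that OUT value gives IN[B1] (row B1 above).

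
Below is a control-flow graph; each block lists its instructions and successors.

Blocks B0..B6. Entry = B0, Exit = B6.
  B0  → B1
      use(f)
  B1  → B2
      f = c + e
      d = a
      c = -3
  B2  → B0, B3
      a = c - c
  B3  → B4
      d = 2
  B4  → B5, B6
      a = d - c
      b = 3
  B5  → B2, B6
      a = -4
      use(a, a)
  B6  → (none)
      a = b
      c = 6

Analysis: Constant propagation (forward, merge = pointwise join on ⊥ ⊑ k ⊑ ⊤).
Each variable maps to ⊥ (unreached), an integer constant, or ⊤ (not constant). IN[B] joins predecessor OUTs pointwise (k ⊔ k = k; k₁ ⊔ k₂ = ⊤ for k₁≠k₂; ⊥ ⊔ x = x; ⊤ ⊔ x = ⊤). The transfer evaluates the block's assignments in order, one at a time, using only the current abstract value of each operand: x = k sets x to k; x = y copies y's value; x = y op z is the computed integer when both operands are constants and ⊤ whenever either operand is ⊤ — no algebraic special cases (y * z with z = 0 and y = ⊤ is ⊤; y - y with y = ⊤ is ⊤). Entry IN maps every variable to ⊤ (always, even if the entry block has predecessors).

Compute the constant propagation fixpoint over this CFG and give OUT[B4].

Fixpoint table:
  B0:   IN=(all ⊤)   OUT=(all ⊤)
  B1:   IN=(all ⊤)   OUT={c:-3; rest ⊤}
  B2:   IN={c:-3; rest ⊤}   OUT={a:0, c:-3; rest ⊤}
  B3:   IN={a:0, c:-3; rest ⊤}   OUT={a:0, c:-3, d:2; rest ⊤}
  B4:   IN={a:0, c:-3, d:2; rest ⊤}   OUT={a:5, b:3, c:-3, d:2; rest ⊤}
  B5:   IN={a:5, b:3, c:-3, d:2; rest ⊤}   OUT={a:-4, b:3, c:-3, d:2; rest ⊤}
  B6:   IN={b:3, c:-3, d:2; rest ⊤}   OUT={a:3, b:3, c:6, d:2; rest ⊤}

Merge at B4: IN[B4] = OUT[B3] = {a: 0, b: ⊤, c: -3, d: 2, e: ⊤, f: ⊤}
Applying B4's transfer function to that IN value gives OUT[B4] (row B4 above).

Answer: {a: 5, b: 3, c: -3, d: 2, e: ⊤, f: ⊤}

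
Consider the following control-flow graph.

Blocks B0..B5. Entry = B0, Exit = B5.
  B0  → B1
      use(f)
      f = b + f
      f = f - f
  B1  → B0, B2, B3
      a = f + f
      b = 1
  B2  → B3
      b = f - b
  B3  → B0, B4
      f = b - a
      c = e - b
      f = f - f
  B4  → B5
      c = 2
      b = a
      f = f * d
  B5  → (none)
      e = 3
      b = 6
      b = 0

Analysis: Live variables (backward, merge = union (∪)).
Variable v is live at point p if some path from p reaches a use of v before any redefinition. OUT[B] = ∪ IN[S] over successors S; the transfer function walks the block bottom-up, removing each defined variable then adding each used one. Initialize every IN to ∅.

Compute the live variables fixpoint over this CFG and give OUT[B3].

Answer: {a, b, d, e, f}

Working:
Per-block solution:
  B0: | IN={b, d, e, f} | OUT={d, e, f}
  B1: | IN={d, e, f} | OUT={a, b, d, e, f}
  B2: | IN={a, b, d, e, f} | OUT={a, b, d, e}
  B3: | IN={a, b, d, e} | OUT={a, b, d, e, f}
  B4: | IN={a, d, f} | OUT={}
  B5: | IN={} | OUT={}

Merge at B3: OUT[B3] = IN[B0] ⊔ IN[B4] = {a, b, d, e, f}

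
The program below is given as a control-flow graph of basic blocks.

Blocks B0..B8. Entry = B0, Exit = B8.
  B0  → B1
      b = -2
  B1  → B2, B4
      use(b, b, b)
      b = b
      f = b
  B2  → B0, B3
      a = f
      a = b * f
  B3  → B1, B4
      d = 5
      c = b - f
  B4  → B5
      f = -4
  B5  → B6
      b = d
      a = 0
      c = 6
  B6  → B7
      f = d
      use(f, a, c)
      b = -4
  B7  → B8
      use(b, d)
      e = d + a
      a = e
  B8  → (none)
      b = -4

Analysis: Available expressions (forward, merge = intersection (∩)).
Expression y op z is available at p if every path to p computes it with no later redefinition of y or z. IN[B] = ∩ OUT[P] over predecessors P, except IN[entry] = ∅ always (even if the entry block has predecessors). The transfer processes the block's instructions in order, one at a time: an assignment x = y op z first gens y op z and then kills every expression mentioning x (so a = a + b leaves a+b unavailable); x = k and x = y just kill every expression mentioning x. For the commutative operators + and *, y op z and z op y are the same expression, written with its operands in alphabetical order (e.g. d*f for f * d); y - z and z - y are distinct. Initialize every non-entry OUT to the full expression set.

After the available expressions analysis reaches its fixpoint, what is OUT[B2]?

Answer: {b*f}

Working:
Fixpoint table:
  B0:  IN={}  OUT={}
  B1:  IN={}  OUT={}
  B2:  IN={}  OUT={b*f}
  B3:  IN={b*f}  OUT={b*f, b-f}
  B4:  IN={}  OUT={}
  B5:  IN={}  OUT={}
  B6:  IN={}  OUT={}
  B7:  IN={}  OUT={}
  B8:  IN={}  OUT={}

Merge at B2: IN[B2] = OUT[B1] = {}
Applying B2's transfer function to that IN value gives OUT[B2] (row B2 above).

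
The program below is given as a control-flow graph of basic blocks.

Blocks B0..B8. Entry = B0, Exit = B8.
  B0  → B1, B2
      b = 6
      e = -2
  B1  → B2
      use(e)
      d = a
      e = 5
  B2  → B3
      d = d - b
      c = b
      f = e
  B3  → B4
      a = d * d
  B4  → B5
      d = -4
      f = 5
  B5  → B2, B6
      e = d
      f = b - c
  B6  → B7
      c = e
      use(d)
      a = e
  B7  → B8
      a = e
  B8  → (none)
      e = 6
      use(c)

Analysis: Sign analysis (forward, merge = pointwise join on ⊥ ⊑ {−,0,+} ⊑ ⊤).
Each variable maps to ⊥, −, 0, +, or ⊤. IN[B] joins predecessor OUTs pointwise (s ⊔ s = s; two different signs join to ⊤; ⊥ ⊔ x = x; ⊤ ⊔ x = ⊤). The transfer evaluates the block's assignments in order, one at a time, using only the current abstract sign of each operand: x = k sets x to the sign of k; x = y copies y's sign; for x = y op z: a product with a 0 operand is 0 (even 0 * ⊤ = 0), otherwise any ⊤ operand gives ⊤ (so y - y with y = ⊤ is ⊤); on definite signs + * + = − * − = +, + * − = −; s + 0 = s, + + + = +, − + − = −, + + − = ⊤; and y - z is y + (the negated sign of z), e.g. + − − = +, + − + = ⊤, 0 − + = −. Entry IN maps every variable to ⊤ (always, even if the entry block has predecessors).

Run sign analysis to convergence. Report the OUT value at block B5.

Answer: {a: ⊤, b: +, c: +, d: -, e: -, f: ⊤}

Derivation:
Per-block solution:
  B0:  IN=(all ⊤)  OUT={b:+, e:-; rest ⊤}
  B1:  IN={b:+, e:-; rest ⊤}  OUT={b:+, e:+; rest ⊤}
  B2:  IN={b:+; rest ⊤}  OUT={b:+, c:+; rest ⊤}
  B3:  IN={b:+, c:+; rest ⊤}  OUT={b:+, c:+; rest ⊤}
  B4:  IN={b:+, c:+; rest ⊤}  OUT={b:+, c:+, d:-, f:+; rest ⊤}
  B5:  IN={b:+, c:+, d:-, f:+; rest ⊤}  OUT={b:+, c:+, d:-, e:-; rest ⊤}
  B6:  IN={b:+, c:+, d:-, e:-; rest ⊤}  OUT={a:-, b:+, c:-, d:-, e:-; rest ⊤}
  B7:  IN={a:-, b:+, c:-, d:-, e:-; rest ⊤}  OUT={a:-, b:+, c:-, d:-, e:-; rest ⊤}
  B8:  IN={a:-, b:+, c:-, d:-, e:-; rest ⊤}  OUT={a:-, b:+, c:-, d:-, e:+; rest ⊤}

Merge at B5: IN[B5] = OUT[B4] = {a: ⊤, b: +, c: +, d: -, e: ⊤, f: +}
Applying B5's transfer function to that IN value gives OUT[B5] (row B5 above).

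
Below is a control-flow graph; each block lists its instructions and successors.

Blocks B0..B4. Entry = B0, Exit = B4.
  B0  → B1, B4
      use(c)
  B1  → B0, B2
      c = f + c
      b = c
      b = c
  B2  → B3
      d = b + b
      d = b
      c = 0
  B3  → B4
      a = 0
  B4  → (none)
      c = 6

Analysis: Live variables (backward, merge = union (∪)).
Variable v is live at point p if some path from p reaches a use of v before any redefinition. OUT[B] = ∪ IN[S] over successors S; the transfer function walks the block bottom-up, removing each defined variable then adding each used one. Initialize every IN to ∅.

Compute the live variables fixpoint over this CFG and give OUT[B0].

Fixpoint table:
  B0:   IN={c, f}   OUT={c, f}
  B1:   IN={c, f}   OUT={b, c, f}
  B2:   IN={b}   OUT={}
  B3:   IN={}   OUT={}
  B4:   IN={}   OUT={}

Merge at B0: OUT[B0] = IN[B1] ⊔ IN[B4] = {c, f}

Answer: {c, f}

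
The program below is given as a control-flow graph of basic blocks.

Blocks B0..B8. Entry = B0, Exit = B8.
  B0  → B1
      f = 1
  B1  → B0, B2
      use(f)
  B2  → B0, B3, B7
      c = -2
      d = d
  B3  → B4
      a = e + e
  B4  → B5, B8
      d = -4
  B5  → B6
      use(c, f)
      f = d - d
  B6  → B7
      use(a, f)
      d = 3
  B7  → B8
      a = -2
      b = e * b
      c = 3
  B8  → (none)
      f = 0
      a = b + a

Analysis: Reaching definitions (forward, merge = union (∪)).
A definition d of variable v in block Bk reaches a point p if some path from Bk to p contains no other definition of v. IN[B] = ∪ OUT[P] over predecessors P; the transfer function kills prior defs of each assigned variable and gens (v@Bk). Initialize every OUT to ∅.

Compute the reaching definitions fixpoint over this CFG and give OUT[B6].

Answer: {a@B3, c@B2, d@B6, f@B5}

Working:
Fixpoint table:
  B0:  IN={c@B2, d@B2, f@B0}  OUT={c@B2, d@B2, f@B0}
  B1:  IN={c@B2, d@B2, f@B0}  OUT={c@B2, d@B2, f@B0}
  B2:  IN={c@B2, d@B2, f@B0}  OUT={c@B2, d@B2, f@B0}
  B3:  IN={c@B2, d@B2, f@B0}  OUT={a@B3, c@B2, d@B2, f@B0}
  B4:  IN={a@B3, c@B2, d@B2, f@B0}  OUT={a@B3, c@B2, d@B4, f@B0}
  B5:  IN={a@B3, c@B2, d@B4, f@B0}  OUT={a@B3, c@B2, d@B4, f@B5}
  B6:  IN={a@B3, c@B2, d@B4, f@B5}  OUT={a@B3, c@B2, d@B6, f@B5}
  B7:  IN={a@B3, c@B2, d@B2, d@B6, f@B0, f@B5}  OUT={a@B7, b@B7, c@B7, d@B2, d@B6, f@B0, f@B5}
  B8:  IN={a@B3, a@B7, b@B7, c@B2, c@B7, d@B2, d@B4, d@B6, f@B0, f@B5}  OUT={a@B8, b@B7, c@B2, c@B7, d@B2, d@B4, d@B6, f@B8}

Merge at B6: IN[B6] = OUT[B5] = {a@B3, c@B2, d@B4, f@B5}
Applying B6's transfer function to that IN value gives OUT[B6] (row B6 above).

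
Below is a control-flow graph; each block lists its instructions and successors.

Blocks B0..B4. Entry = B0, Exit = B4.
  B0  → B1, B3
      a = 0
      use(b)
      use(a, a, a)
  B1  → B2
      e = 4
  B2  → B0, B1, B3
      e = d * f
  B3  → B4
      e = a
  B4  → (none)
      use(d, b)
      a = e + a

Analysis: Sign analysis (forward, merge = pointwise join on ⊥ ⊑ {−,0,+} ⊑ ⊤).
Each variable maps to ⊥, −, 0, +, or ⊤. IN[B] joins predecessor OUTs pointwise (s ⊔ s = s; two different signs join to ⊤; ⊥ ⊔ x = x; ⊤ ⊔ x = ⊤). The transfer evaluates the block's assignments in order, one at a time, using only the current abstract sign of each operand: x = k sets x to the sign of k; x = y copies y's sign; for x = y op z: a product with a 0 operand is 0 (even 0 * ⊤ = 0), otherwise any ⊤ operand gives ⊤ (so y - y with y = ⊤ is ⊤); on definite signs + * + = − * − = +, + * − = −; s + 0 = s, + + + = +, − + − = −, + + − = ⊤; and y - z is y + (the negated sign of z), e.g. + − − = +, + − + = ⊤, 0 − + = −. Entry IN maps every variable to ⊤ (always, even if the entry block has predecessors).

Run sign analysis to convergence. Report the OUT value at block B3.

Answer: {a: 0, b: ⊤, c: ⊤, d: ⊤, e: 0, f: ⊤}

Working:
Converged values:
  B0:   IN=(all ⊤)   OUT={a:0; rest ⊤}
  B1:   IN={a:0; rest ⊤}   OUT={a:0, e:+; rest ⊤}
  B2:   IN={a:0, e:+; rest ⊤}   OUT={a:0; rest ⊤}
  B3:   IN={a:0; rest ⊤}   OUT={a:0, e:0; rest ⊤}
  B4:   IN={a:0, e:0; rest ⊤}   OUT={a:0, e:0; rest ⊤}

Merge at B3: IN[B3] = OUT[B0] ⊔ OUT[B2] = {a: 0, b: ⊤, c: ⊤, d: ⊤, e: ⊤, f: ⊤}
Applying B3's transfer function to that IN value gives OUT[B3] (row B3 above).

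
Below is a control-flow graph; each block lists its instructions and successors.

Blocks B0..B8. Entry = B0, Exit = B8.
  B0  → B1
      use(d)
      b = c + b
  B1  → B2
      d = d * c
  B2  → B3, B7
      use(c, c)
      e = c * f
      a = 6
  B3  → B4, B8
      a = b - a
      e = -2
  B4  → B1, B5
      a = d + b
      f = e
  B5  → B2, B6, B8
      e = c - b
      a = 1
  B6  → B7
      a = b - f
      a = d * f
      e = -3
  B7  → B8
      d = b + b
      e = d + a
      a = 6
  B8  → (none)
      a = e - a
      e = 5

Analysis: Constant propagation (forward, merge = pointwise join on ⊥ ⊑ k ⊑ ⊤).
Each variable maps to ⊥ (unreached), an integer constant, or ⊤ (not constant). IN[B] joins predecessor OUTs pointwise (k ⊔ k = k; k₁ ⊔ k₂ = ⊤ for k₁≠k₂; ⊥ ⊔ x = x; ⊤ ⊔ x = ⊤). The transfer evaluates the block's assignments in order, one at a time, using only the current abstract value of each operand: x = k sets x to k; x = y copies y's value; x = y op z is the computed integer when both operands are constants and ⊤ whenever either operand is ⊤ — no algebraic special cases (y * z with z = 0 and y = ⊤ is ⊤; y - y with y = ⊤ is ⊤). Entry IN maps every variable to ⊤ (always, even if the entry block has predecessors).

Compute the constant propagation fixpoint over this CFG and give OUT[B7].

Converged values:
  B0:   IN=(all ⊤)   OUT=(all ⊤)
  B1:   IN=(all ⊤)   OUT=(all ⊤)
  B2:   IN=(all ⊤)   OUT={a:6; rest ⊤}
  B3:   IN={a:6; rest ⊤}   OUT={e:-2; rest ⊤}
  B4:   IN={e:-2; rest ⊤}   OUT={e:-2, f:-2; rest ⊤}
  B5:   IN={e:-2, f:-2; rest ⊤}   OUT={a:1, f:-2; rest ⊤}
  B6:   IN={a:1, f:-2; rest ⊤}   OUT={e:-3, f:-2; rest ⊤}
  B7:   IN=(all ⊤)   OUT={a:6; rest ⊤}
  B8:   IN=(all ⊤)   OUT={e:5; rest ⊤}

Merge at B7: IN[B7] = OUT[B2] ⊔ OUT[B6] = {a: ⊤, b: ⊤, c: ⊤, d: ⊤, e: ⊤, f: ⊤}
Applying B7's transfer function to that IN value gives OUT[B7] (row B7 above).

Answer: {a: 6, b: ⊤, c: ⊤, d: ⊤, e: ⊤, f: ⊤}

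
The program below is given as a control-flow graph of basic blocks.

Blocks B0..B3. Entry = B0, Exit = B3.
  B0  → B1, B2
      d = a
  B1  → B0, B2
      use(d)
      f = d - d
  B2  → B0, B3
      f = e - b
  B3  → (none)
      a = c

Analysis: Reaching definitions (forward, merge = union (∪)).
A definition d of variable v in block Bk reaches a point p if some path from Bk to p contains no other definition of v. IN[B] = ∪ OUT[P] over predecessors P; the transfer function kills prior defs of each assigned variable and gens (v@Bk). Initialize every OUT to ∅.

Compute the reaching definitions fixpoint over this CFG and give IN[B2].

Answer: {d@B0, f@B1, f@B2}

Derivation:
Per-block solution:
  B0:  IN={d@B0, f@B1, f@B2}  OUT={d@B0, f@B1, f@B2}
  B1:  IN={d@B0, f@B1, f@B2}  OUT={d@B0, f@B1}
  B2:  IN={d@B0, f@B1, f@B2}  OUT={d@B0, f@B2}
  B3:  IN={d@B0, f@B2}  OUT={a@B3, d@B0, f@B2}

Merge at B2: IN[B2] = OUT[B0] ⊔ OUT[B1] = {d@B0, f@B1, f@B2}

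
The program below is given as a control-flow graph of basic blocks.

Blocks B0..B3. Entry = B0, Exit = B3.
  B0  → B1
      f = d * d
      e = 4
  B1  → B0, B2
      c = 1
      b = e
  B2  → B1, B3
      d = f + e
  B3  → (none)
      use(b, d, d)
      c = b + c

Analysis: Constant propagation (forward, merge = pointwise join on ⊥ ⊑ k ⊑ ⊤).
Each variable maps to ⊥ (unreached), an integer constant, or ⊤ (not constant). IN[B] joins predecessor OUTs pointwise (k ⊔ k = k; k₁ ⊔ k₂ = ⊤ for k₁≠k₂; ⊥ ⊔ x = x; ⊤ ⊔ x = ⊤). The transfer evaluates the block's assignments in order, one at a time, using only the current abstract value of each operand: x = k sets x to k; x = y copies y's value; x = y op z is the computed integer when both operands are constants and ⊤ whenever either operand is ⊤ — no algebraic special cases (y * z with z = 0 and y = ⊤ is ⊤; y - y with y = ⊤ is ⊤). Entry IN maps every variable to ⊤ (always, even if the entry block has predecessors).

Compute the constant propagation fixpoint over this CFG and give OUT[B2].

Fixpoint table:
  B0: | IN=(all ⊤) | OUT={e:4; rest ⊤}
  B1: | IN={e:4; rest ⊤} | OUT={b:4, c:1, e:4; rest ⊤}
  B2: | IN={b:4, c:1, e:4; rest ⊤} | OUT={b:4, c:1, e:4; rest ⊤}
  B3: | IN={b:4, c:1, e:4; rest ⊤} | OUT={b:4, c:5, e:4; rest ⊤}

Merge at B2: IN[B2] = OUT[B1] = {a: ⊤, b: 4, c: 1, d: ⊤, e: 4, f: ⊤}
Applying B2's transfer function to that IN value gives OUT[B2] (row B2 above).

Answer: {a: ⊤, b: 4, c: 1, d: ⊤, e: 4, f: ⊤}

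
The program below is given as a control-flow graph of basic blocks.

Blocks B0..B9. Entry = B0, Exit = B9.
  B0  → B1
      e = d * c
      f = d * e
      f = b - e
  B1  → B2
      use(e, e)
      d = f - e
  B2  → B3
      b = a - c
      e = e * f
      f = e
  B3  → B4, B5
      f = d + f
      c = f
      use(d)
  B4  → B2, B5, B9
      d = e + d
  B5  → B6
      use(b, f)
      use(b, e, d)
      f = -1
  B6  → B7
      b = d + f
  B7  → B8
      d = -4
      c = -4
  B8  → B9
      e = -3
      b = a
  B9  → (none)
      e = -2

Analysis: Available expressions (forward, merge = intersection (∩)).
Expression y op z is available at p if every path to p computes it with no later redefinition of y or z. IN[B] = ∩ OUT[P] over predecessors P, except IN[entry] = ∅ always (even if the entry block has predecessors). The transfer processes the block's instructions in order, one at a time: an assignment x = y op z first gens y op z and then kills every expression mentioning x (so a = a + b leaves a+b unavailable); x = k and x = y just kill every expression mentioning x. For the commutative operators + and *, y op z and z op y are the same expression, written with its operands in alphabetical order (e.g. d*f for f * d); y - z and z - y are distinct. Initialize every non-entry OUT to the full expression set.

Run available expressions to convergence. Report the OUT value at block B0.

Fixpoint table:
  B0:   IN={}   OUT={b-e, c*d, d*e}
  B1:   IN={b-e, c*d, d*e}   OUT={b-e, f-e}
  B2:   IN={}   OUT={a-c}
  B3:   IN={a-c}   OUT={}
  B4:   IN={}   OUT={}
  B5:   IN={}   OUT={}
  B6:   IN={}   OUT={d+f}
  B7:   IN={d+f}   OUT={}
  B8:   IN={}   OUT={}
  B9:   IN={}   OUT={}

B0 is the boundary node: IN[B0] = {}
Applying B0's transfer function to that IN value gives OUT[B0] (row B0 above).

Answer: {b-e, c*d, d*e}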